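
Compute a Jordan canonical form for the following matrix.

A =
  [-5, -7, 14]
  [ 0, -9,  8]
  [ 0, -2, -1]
J_2(-5) ⊕ J_1(-5)

The characteristic polynomial is
  det(x·I − A) = x^3 + 15*x^2 + 75*x + 125 = (x + 5)^3

Eigenvalues and multiplicities (the geometric multiplicity of λ is n − rank(A − λI), which equals the number of Jordan blocks for λ):
  λ = -5: algebraic multiplicity = 3, geometric multiplicity = 2

Determining the block sizes for each eigenvalue:
  λ = -5: 2 blocks summing to 3 forces exactly one block of size 2 and the rest size 1 → block sizes [2, 1]

Assembling the blocks gives a Jordan form
J =
  [-5,  1,  0]
  [ 0, -5,  0]
  [ 0,  0, -5]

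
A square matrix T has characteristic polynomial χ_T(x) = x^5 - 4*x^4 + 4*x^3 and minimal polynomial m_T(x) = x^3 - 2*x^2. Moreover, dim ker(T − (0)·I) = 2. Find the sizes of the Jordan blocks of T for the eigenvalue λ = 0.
Block sizes for λ = 0: [2, 1]

Step 1 — from the characteristic polynomial, algebraic multiplicity of λ = 0 is 3. From dim ker(T − (0)·I) = 2, there are exactly 2 Jordan blocks for λ = 0.
Step 2 — from the minimal polynomial, the factor (x − 0)^2 tells us the largest block for λ = 0 has size 2.
Step 3 — with total size 3, 2 blocks, and largest block 2, the block sizes (in nonincreasing order) are [2, 1].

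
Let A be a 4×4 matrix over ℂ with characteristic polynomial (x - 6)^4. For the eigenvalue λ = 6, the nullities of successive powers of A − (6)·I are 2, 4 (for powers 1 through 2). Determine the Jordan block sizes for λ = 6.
Block sizes for λ = 6: [2, 2]

From the dimensions of kernels of powers, the number of Jordan blocks of size at least j is d_j − d_{j−1} where d_j = dim ker(N^j) (with d_0 = 0). Computing the differences gives [2, 2].
The number of blocks of size exactly k is (#blocks of size ≥ k) − (#blocks of size ≥ k + 1), so the partition is: 2 block(s) of size 2.
In nonincreasing order the block sizes are [2, 2].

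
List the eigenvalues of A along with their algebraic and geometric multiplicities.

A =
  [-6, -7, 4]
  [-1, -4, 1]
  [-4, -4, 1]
λ = -3: alg = 3, geom = 1

Step 1 — factor the characteristic polynomial to read off the algebraic multiplicities:
  χ_A(x) = (x + 3)^3

Step 2 — compute geometric multiplicities via the rank-nullity identity g(λ) = n − rank(A − λI):
  rank(A − (-3)·I) = 2, so dim ker(A − (-3)·I) = n − 2 = 1

Summary:
  λ = -3: algebraic multiplicity = 3, geometric multiplicity = 1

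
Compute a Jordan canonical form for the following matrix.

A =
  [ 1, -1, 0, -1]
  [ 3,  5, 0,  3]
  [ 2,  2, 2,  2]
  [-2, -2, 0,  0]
J_2(2) ⊕ J_1(2) ⊕ J_1(2)

The characteristic polynomial is
  det(x·I − A) = x^4 - 8*x^3 + 24*x^2 - 32*x + 16 = (x - 2)^4

Eigenvalues and multiplicities (the geometric multiplicity of λ is n − rank(A − λI), which equals the number of Jordan blocks for λ):
  λ = 2: algebraic multiplicity = 4, geometric multiplicity = 3

Determining the block sizes for each eigenvalue:
  λ = 2: 3 blocks summing to 4 forces exactly one block of size 2 and the rest size 1 → block sizes [2, 1, 1]

Assembling the blocks gives a Jordan form
J =
  [2, 1, 0, 0]
  [0, 2, 0, 0]
  [0, 0, 2, 0]
  [0, 0, 0, 2]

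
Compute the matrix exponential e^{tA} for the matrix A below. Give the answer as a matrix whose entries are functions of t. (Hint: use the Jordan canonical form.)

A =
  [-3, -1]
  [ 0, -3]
e^{tA} =
  [exp(-3*t), -t*exp(-3*t)]
  [0, exp(-3*t)]

Strategy: write A = P · J · P⁻¹ where J is a Jordan canonical form, so e^{tA} = P · e^{tJ} · P⁻¹, and e^{tJ} can be computed block-by-block.

A has Jordan form
J =
  [-3,  1]
  [ 0, -3]
(up to reordering of blocks).

Per-block formulas:
  For a 2×2 Jordan block J_2(-3): exp(t · J_2(-3)) = e^(-3t)·(I + t·N), where N is the 2×2 nilpotent shift.

After assembling e^{tJ} and conjugating by P, we get:

e^{tA} =
  [exp(-3*t), -t*exp(-3*t)]
  [0, exp(-3*t)]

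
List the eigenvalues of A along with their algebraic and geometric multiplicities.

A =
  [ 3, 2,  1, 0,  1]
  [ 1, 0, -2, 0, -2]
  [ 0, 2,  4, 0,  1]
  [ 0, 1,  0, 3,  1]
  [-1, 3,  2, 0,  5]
λ = 3: alg = 5, geom = 2

Step 1 — factor the characteristic polynomial to read off the algebraic multiplicities:
  χ_A(x) = (x - 3)^5

Step 2 — compute geometric multiplicities via the rank-nullity identity g(λ) = n − rank(A − λI):
  rank(A − (3)·I) = 3, so dim ker(A − (3)·I) = n − 3 = 2

Summary:
  λ = 3: algebraic multiplicity = 5, geometric multiplicity = 2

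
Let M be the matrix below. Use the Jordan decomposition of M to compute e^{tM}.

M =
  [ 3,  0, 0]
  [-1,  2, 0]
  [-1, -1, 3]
e^{tM} =
  [exp(3*t), 0, 0]
  [-exp(3*t) + exp(2*t), exp(2*t), 0]
  [-exp(3*t) + exp(2*t), -exp(3*t) + exp(2*t), exp(3*t)]

Strategy: write M = P · J · P⁻¹ where J is a Jordan canonical form, so e^{tM} = P · e^{tJ} · P⁻¹, and e^{tJ} can be computed block-by-block.

M has Jordan form
J =
  [2, 0, 0]
  [0, 3, 0]
  [0, 0, 3]
(up to reordering of blocks).

Per-block formulas:
  For a 1×1 block at λ = 3: exp(t · [3]) = [e^(3t)].
  For a 1×1 block at λ = 2: exp(t · [2]) = [e^(2t)].

After assembling e^{tJ} and conjugating by P, we get:

e^{tM} =
  [exp(3*t), 0, 0]
  [-exp(3*t) + exp(2*t), exp(2*t), 0]
  [-exp(3*t) + exp(2*t), -exp(3*t) + exp(2*t), exp(3*t)]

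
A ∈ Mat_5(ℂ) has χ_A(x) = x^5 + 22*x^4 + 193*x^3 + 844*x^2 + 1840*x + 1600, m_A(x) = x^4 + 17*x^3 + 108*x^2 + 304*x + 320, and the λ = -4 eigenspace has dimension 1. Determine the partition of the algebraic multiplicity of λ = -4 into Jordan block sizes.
Block sizes for λ = -4: [3]

Step 1 — from the characteristic polynomial, algebraic multiplicity of λ = -4 is 3. From dim ker(A − (-4)·I) = 1, there are exactly 1 Jordan blocks for λ = -4.
Step 2 — from the minimal polynomial, the factor (x + 4)^3 tells us the largest block for λ = -4 has size 3.
Step 3 — with total size 3, 1 blocks, and largest block 3, the block sizes (in nonincreasing order) are [3].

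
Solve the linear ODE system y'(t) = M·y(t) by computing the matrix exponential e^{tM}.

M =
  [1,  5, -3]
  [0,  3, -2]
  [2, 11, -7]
e^{tM} =
  [-t^2*exp(-t) + 2*t*exp(-t) + exp(-t), -3*t^2*exp(-t)/2 + 5*t*exp(-t), t^2*exp(-t) - 3*t*exp(-t)]
  [-2*t^2*exp(-t), -3*t^2*exp(-t) + 4*t*exp(-t) + exp(-t), 2*t^2*exp(-t) - 2*t*exp(-t)]
  [-4*t^2*exp(-t) + 2*t*exp(-t), -6*t^2*exp(-t) + 11*t*exp(-t), 4*t^2*exp(-t) - 6*t*exp(-t) + exp(-t)]

Strategy: write M = P · J · P⁻¹ where J is a Jordan canonical form, so e^{tM} = P · e^{tJ} · P⁻¹, and e^{tJ} can be computed block-by-block.

M has Jordan form
J =
  [-1,  1,  0]
  [ 0, -1,  1]
  [ 0,  0, -1]
(up to reordering of blocks).

Per-block formulas:
  For a 3×3 Jordan block J_3(-1): exp(t · J_3(-1)) = e^(-1t)·(I + t·N + (t^2/2)·N^2), where N is the 3×3 nilpotent shift.

After assembling e^{tJ} and conjugating by P, we get:

e^{tM} =
  [-t^2*exp(-t) + 2*t*exp(-t) + exp(-t), -3*t^2*exp(-t)/2 + 5*t*exp(-t), t^2*exp(-t) - 3*t*exp(-t)]
  [-2*t^2*exp(-t), -3*t^2*exp(-t) + 4*t*exp(-t) + exp(-t), 2*t^2*exp(-t) - 2*t*exp(-t)]
  [-4*t^2*exp(-t) + 2*t*exp(-t), -6*t^2*exp(-t) + 11*t*exp(-t), 4*t^2*exp(-t) - 6*t*exp(-t) + exp(-t)]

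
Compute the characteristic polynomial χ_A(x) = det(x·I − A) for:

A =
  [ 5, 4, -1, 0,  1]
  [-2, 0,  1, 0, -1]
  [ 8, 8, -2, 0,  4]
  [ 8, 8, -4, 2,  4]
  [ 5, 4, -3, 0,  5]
x^5 - 10*x^4 + 40*x^3 - 80*x^2 + 80*x - 32

Expanding det(x·I − A) (e.g. by cofactor expansion or by noting that A is similar to its Jordan form J, which has the same characteristic polynomial as A) gives
  χ_A(x) = x^5 - 10*x^4 + 40*x^3 - 80*x^2 + 80*x - 32
which factors as (x - 2)^5. The eigenvalues (with algebraic multiplicities) are λ = 2 with multiplicity 5.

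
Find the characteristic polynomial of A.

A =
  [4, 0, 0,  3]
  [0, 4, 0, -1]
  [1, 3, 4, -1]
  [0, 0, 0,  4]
x^4 - 16*x^3 + 96*x^2 - 256*x + 256

Expanding det(x·I − A) (e.g. by cofactor expansion or by noting that A is similar to its Jordan form J, which has the same characteristic polynomial as A) gives
  χ_A(x) = x^4 - 16*x^3 + 96*x^2 - 256*x + 256
which factors as (x - 4)^4. The eigenvalues (with algebraic multiplicities) are λ = 4 with multiplicity 4.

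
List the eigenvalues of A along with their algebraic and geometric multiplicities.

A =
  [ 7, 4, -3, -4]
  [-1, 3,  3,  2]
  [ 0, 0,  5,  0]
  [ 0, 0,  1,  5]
λ = 5: alg = 4, geom = 2

Step 1 — factor the characteristic polynomial to read off the algebraic multiplicities:
  χ_A(x) = (x - 5)^4

Step 2 — compute geometric multiplicities via the rank-nullity identity g(λ) = n − rank(A − λI):
  rank(A − (5)·I) = 2, so dim ker(A − (5)·I) = n − 2 = 2

Summary:
  λ = 5: algebraic multiplicity = 4, geometric multiplicity = 2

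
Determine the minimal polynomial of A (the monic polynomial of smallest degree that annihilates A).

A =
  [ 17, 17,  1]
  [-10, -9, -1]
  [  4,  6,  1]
x^3 - 9*x^2 + 27*x - 27

The characteristic polynomial is χ_A(x) = (x - 3)^3, so the eigenvalues are known. The minimal polynomial is
  m_A(x) = Π_λ (x − λ)^{k_λ}
where k_λ is the size of the *largest* Jordan block for λ (equivalently, the smallest k with (A − λI)^k v = 0 for every generalised eigenvector v of λ).

  λ = 3: largest Jordan block has size 3, contributing (x − 3)^3

So m_A(x) = (x - 3)^3 = x^3 - 9*x^2 + 27*x - 27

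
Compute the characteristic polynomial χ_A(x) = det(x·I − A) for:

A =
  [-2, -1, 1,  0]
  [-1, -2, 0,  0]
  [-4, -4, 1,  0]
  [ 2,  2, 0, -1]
x^4 + 4*x^3 + 6*x^2 + 4*x + 1

Expanding det(x·I − A) (e.g. by cofactor expansion or by noting that A is similar to its Jordan form J, which has the same characteristic polynomial as A) gives
  χ_A(x) = x^4 + 4*x^3 + 6*x^2 + 4*x + 1
which factors as (x + 1)^4. The eigenvalues (with algebraic multiplicities) are λ = -1 with multiplicity 4.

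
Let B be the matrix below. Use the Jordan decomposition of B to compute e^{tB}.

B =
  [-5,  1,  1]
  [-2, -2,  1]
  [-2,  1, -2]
e^{tB} =
  [-2*t*exp(-3*t) + exp(-3*t), t*exp(-3*t), t*exp(-3*t)]
  [-2*t*exp(-3*t), t*exp(-3*t) + exp(-3*t), t*exp(-3*t)]
  [-2*t*exp(-3*t), t*exp(-3*t), t*exp(-3*t) + exp(-3*t)]

Strategy: write B = P · J · P⁻¹ where J is a Jordan canonical form, so e^{tB} = P · e^{tJ} · P⁻¹, and e^{tJ} can be computed block-by-block.

B has Jordan form
J =
  [-3,  1,  0]
  [ 0, -3,  0]
  [ 0,  0, -3]
(up to reordering of blocks).

Per-block formulas:
  For a 1×1 block at λ = -3: exp(t · [-3]) = [e^(-3t)].
  For a 2×2 Jordan block J_2(-3): exp(t · J_2(-3)) = e^(-3t)·(I + t·N), where N is the 2×2 nilpotent shift.

After assembling e^{tJ} and conjugating by P, we get:

e^{tB} =
  [-2*t*exp(-3*t) + exp(-3*t), t*exp(-3*t), t*exp(-3*t)]
  [-2*t*exp(-3*t), t*exp(-3*t) + exp(-3*t), t*exp(-3*t)]
  [-2*t*exp(-3*t), t*exp(-3*t), t*exp(-3*t) + exp(-3*t)]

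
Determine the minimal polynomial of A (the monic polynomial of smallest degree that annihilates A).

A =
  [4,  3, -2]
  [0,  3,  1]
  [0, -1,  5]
x^3 - 12*x^2 + 48*x - 64

The characteristic polynomial is χ_A(x) = (x - 4)^3, so the eigenvalues are known. The minimal polynomial is
  m_A(x) = Π_λ (x − λ)^{k_λ}
where k_λ is the size of the *largest* Jordan block for λ (equivalently, the smallest k with (A − λI)^k v = 0 for every generalised eigenvector v of λ).

  λ = 4: largest Jordan block has size 3, contributing (x − 4)^3

So m_A(x) = (x - 4)^3 = x^3 - 12*x^2 + 48*x - 64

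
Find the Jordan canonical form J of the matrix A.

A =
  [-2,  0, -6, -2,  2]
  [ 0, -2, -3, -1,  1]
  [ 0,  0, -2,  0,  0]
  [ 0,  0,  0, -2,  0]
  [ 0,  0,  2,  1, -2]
J_3(-2) ⊕ J_1(-2) ⊕ J_1(-2)

The characteristic polynomial is
  det(x·I − A) = x^5 + 10*x^4 + 40*x^3 + 80*x^2 + 80*x + 32 = (x + 2)^5

Eigenvalues and multiplicities (the geometric multiplicity of λ is n − rank(A − λI), which equals the number of Jordan blocks for λ):
  λ = -2: algebraic multiplicity = 5, geometric multiplicity = 3

Determining the block sizes for each eigenvalue:
  λ = -2: with am = 5 and gm = 3, the partition is not yet determined (e.g. several partitions of 5 into 3 parts exist). Let N = A − (-2)·I. Computing rank(N^1) = 2, rank(N^2) = 1, rank(N^3) = 0; the number of blocks of size ≥ j is rank(N^{j−1}) − rank(N^j), giving [3, 1, 1]. So we have 1 block(s) of size 3, 2 block(s) of size 1 → block sizes [3, 1, 1]

Assembling the blocks gives a Jordan form
J =
  [-2,  1,  0,  0,  0]
  [ 0, -2,  1,  0,  0]
  [ 0,  0, -2,  0,  0]
  [ 0,  0,  0, -2,  0]
  [ 0,  0,  0,  0, -2]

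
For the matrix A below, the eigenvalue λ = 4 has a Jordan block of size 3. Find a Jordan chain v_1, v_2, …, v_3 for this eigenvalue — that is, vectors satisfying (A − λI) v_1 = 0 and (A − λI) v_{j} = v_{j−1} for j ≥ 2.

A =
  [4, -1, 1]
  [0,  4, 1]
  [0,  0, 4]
A Jordan chain for λ = 4 of length 3:
v_1 = (-1, 0, 0)ᵀ
v_2 = (1, 1, 0)ᵀ
v_3 = (0, 0, 1)ᵀ

Let N = A − (4)·I. We want v_3 with N^3 v_3 = 0 but N^2 v_3 ≠ 0; then v_{j-1} := N · v_j for j = 3, …, 2.

Pick v_3 = (0, 0, 1)ᵀ.
Then v_2 = N · v_3 = (1, 1, 0)ᵀ.
Then v_1 = N · v_2 = (-1, 0, 0)ᵀ.

Sanity check: (A − (4)·I) v_1 = (0, 0, 0)ᵀ = 0. ✓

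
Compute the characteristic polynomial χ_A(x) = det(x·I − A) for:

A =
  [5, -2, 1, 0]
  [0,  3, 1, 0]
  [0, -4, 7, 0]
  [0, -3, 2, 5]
x^4 - 20*x^3 + 150*x^2 - 500*x + 625

Expanding det(x·I − A) (e.g. by cofactor expansion or by noting that A is similar to its Jordan form J, which has the same characteristic polynomial as A) gives
  χ_A(x) = x^4 - 20*x^3 + 150*x^2 - 500*x + 625
which factors as (x - 5)^4. The eigenvalues (with algebraic multiplicities) are λ = 5 with multiplicity 4.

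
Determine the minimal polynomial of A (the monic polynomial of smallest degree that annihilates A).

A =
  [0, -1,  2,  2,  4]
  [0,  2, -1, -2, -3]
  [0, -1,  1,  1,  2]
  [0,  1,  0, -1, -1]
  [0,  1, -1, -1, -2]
x^3

The characteristic polynomial is χ_A(x) = x^5, so the eigenvalues are known. The minimal polynomial is
  m_A(x) = Π_λ (x − λ)^{k_λ}
where k_λ is the size of the *largest* Jordan block for λ (equivalently, the smallest k with (A − λI)^k v = 0 for every generalised eigenvector v of λ).

  λ = 0: largest Jordan block has size 3, contributing (x − 0)^3

So m_A(x) = x^3 = x^3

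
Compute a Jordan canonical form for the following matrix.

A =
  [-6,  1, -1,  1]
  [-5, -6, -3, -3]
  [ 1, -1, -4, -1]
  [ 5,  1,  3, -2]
J_2(-5) ⊕ J_1(-5) ⊕ J_1(-3)

The characteristic polynomial is
  det(x·I − A) = x^4 + 18*x^3 + 120*x^2 + 350*x + 375 = (x + 3)*(x + 5)^3

Eigenvalues and multiplicities (the geometric multiplicity of λ is n − rank(A − λI), which equals the number of Jordan blocks for λ):
  λ = -5: algebraic multiplicity = 3, geometric multiplicity = 2
  λ = -3: algebraic multiplicity = 1, geometric multiplicity = 1

Determining the block sizes for each eigenvalue:
  λ = -5: 2 blocks summing to 3 forces exactly one block of size 2 and the rest size 1 → block sizes [2, 1]
  λ = -3: one block (gm = 1), so the single block has size am = 1 → block sizes [1]

Assembling the blocks gives a Jordan form
J =
  [-5,  1,  0,  0]
  [ 0, -5,  0,  0]
  [ 0,  0, -5,  0]
  [ 0,  0,  0, -3]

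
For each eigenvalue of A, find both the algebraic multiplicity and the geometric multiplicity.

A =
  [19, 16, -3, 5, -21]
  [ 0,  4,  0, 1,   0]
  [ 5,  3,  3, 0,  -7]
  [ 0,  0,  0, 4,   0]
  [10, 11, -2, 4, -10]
λ = 4: alg = 5, geom = 2

Step 1 — factor the characteristic polynomial to read off the algebraic multiplicities:
  χ_A(x) = (x - 4)^5

Step 2 — compute geometric multiplicities via the rank-nullity identity g(λ) = n − rank(A − λI):
  rank(A − (4)·I) = 3, so dim ker(A − (4)·I) = n − 3 = 2

Summary:
  λ = 4: algebraic multiplicity = 5, geometric multiplicity = 2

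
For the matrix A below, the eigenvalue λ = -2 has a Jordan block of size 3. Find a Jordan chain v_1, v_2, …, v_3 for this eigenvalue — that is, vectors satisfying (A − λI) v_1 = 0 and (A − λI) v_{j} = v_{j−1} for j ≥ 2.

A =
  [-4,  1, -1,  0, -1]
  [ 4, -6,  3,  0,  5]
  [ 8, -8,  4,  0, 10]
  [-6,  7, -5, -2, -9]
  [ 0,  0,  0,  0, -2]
A Jordan chain for λ = -2 of length 3:
v_1 = (2, -4, -8, 6, 0)ᵀ
v_2 = (1, -4, -8, 7, 0)ᵀ
v_3 = (0, 1, 0, 0, 0)ᵀ

Let N = A − (-2)·I. We want v_3 with N^3 v_3 = 0 but N^2 v_3 ≠ 0; then v_{j-1} := N · v_j for j = 3, …, 2.

Pick v_3 = (0, 1, 0, 0, 0)ᵀ.
Then v_2 = N · v_3 = (1, -4, -8, 7, 0)ᵀ.
Then v_1 = N · v_2 = (2, -4, -8, 6, 0)ᵀ.

Sanity check: (A − (-2)·I) v_1 = (0, 0, 0, 0, 0)ᵀ = 0. ✓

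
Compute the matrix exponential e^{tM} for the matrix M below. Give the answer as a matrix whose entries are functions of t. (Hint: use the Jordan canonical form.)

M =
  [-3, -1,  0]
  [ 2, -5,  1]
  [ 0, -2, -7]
e^{tM} =
  [t^2*exp(-5*t) + 2*t*exp(-5*t) + exp(-5*t), -t^2*exp(-5*t) - t*exp(-5*t), -t^2*exp(-5*t)/2]
  [2*t^2*exp(-5*t) + 2*t*exp(-5*t), -2*t^2*exp(-5*t) + exp(-5*t), -t^2*exp(-5*t) + t*exp(-5*t)]
  [-2*t^2*exp(-5*t), 2*t^2*exp(-5*t) - 2*t*exp(-5*t), t^2*exp(-5*t) - 2*t*exp(-5*t) + exp(-5*t)]

Strategy: write M = P · J · P⁻¹ where J is a Jordan canonical form, so e^{tM} = P · e^{tJ} · P⁻¹, and e^{tJ} can be computed block-by-block.

M has Jordan form
J =
  [-5,  1,  0]
  [ 0, -5,  1]
  [ 0,  0, -5]
(up to reordering of blocks).

Per-block formulas:
  For a 3×3 Jordan block J_3(-5): exp(t · J_3(-5)) = e^(-5t)·(I + t·N + (t^2/2)·N^2), where N is the 3×3 nilpotent shift.

After assembling e^{tJ} and conjugating by P, we get:

e^{tM} =
  [t^2*exp(-5*t) + 2*t*exp(-5*t) + exp(-5*t), -t^2*exp(-5*t) - t*exp(-5*t), -t^2*exp(-5*t)/2]
  [2*t^2*exp(-5*t) + 2*t*exp(-5*t), -2*t^2*exp(-5*t) + exp(-5*t), -t^2*exp(-5*t) + t*exp(-5*t)]
  [-2*t^2*exp(-5*t), 2*t^2*exp(-5*t) - 2*t*exp(-5*t), t^2*exp(-5*t) - 2*t*exp(-5*t) + exp(-5*t)]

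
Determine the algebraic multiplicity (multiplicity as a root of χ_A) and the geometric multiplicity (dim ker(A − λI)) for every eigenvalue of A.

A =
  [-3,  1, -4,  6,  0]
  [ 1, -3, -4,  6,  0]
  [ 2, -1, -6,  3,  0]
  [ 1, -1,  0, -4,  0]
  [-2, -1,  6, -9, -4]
λ = -4: alg = 5, geom = 3

Step 1 — factor the characteristic polynomial to read off the algebraic multiplicities:
  χ_A(x) = (x + 4)^5

Step 2 — compute geometric multiplicities via the rank-nullity identity g(λ) = n − rank(A − λI):
  rank(A − (-4)·I) = 2, so dim ker(A − (-4)·I) = n − 2 = 3

Summary:
  λ = -4: algebraic multiplicity = 5, geometric multiplicity = 3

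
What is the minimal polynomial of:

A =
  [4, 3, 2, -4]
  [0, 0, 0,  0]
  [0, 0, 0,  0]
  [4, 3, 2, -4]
x^2

The characteristic polynomial is χ_A(x) = x^4, so the eigenvalues are known. The minimal polynomial is
  m_A(x) = Π_λ (x − λ)^{k_λ}
where k_λ is the size of the *largest* Jordan block for λ (equivalently, the smallest k with (A − λI)^k v = 0 for every generalised eigenvector v of λ).

  λ = 0: largest Jordan block has size 2, contributing (x − 0)^2

So m_A(x) = x^2 = x^2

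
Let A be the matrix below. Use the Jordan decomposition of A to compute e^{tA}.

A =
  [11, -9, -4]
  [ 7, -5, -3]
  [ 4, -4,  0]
e^{tA} =
  [t^2*exp(2*t) + 9*t*exp(2*t) + exp(2*t), -t^2*exp(2*t) - 9*t*exp(2*t), -t^2*exp(2*t)/2 - 4*t*exp(2*t)]
  [t^2*exp(2*t) + 7*t*exp(2*t), -t^2*exp(2*t) - 7*t*exp(2*t) + exp(2*t), -t^2*exp(2*t)/2 - 3*t*exp(2*t)]
  [4*t*exp(2*t), -4*t*exp(2*t), -2*t*exp(2*t) + exp(2*t)]

Strategy: write A = P · J · P⁻¹ where J is a Jordan canonical form, so e^{tA} = P · e^{tJ} · P⁻¹, and e^{tJ} can be computed block-by-block.

A has Jordan form
J =
  [2, 1, 0]
  [0, 2, 1]
  [0, 0, 2]
(up to reordering of blocks).

Per-block formulas:
  For a 3×3 Jordan block J_3(2): exp(t · J_3(2)) = e^(2t)·(I + t·N + (t^2/2)·N^2), where N is the 3×3 nilpotent shift.

After assembling e^{tJ} and conjugating by P, we get:

e^{tA} =
  [t^2*exp(2*t) + 9*t*exp(2*t) + exp(2*t), -t^2*exp(2*t) - 9*t*exp(2*t), -t^2*exp(2*t)/2 - 4*t*exp(2*t)]
  [t^2*exp(2*t) + 7*t*exp(2*t), -t^2*exp(2*t) - 7*t*exp(2*t) + exp(2*t), -t^2*exp(2*t)/2 - 3*t*exp(2*t)]
  [4*t*exp(2*t), -4*t*exp(2*t), -2*t*exp(2*t) + exp(2*t)]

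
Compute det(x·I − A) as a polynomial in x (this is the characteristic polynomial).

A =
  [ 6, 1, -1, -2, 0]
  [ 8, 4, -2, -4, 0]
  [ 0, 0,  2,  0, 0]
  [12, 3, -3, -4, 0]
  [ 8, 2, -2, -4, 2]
x^5 - 10*x^4 + 40*x^3 - 80*x^2 + 80*x - 32

Expanding det(x·I − A) (e.g. by cofactor expansion or by noting that A is similar to its Jordan form J, which has the same characteristic polynomial as A) gives
  χ_A(x) = x^5 - 10*x^4 + 40*x^3 - 80*x^2 + 80*x - 32
which factors as (x - 2)^5. The eigenvalues (with algebraic multiplicities) are λ = 2 with multiplicity 5.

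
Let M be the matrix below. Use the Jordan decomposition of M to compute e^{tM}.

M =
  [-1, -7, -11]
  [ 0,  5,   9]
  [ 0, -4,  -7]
e^{tM} =
  [exp(-t), t^2*exp(-t) - 7*t*exp(-t), 3*t^2*exp(-t)/2 - 11*t*exp(-t)]
  [0, 6*t*exp(-t) + exp(-t), 9*t*exp(-t)]
  [0, -4*t*exp(-t), -6*t*exp(-t) + exp(-t)]

Strategy: write M = P · J · P⁻¹ where J is a Jordan canonical form, so e^{tM} = P · e^{tJ} · P⁻¹, and e^{tJ} can be computed block-by-block.

M has Jordan form
J =
  [-1,  1,  0]
  [ 0, -1,  1]
  [ 0,  0, -1]
(up to reordering of blocks).

Per-block formulas:
  For a 3×3 Jordan block J_3(-1): exp(t · J_3(-1)) = e^(-1t)·(I + t·N + (t^2/2)·N^2), where N is the 3×3 nilpotent shift.

After assembling e^{tJ} and conjugating by P, we get:

e^{tM} =
  [exp(-t), t^2*exp(-t) - 7*t*exp(-t), 3*t^2*exp(-t)/2 - 11*t*exp(-t)]
  [0, 6*t*exp(-t) + exp(-t), 9*t*exp(-t)]
  [0, -4*t*exp(-t), -6*t*exp(-t) + exp(-t)]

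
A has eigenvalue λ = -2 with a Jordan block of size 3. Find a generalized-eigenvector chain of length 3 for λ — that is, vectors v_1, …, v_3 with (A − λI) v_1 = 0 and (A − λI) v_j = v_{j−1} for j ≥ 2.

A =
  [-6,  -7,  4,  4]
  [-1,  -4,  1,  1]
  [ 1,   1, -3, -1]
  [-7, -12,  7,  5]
A Jordan chain for λ = -2 of length 3:
v_1 = (-1, 0, 1, -2)ᵀ
v_2 = (-4, -1, 1, -7)ᵀ
v_3 = (1, 0, 0, 0)ᵀ

Let N = A − (-2)·I. We want v_3 with N^3 v_3 = 0 but N^2 v_3 ≠ 0; then v_{j-1} := N · v_j for j = 3, …, 2.

Pick v_3 = (1, 0, 0, 0)ᵀ.
Then v_2 = N · v_3 = (-4, -1, 1, -7)ᵀ.
Then v_1 = N · v_2 = (-1, 0, 1, -2)ᵀ.

Sanity check: (A − (-2)·I) v_1 = (0, 0, 0, 0)ᵀ = 0. ✓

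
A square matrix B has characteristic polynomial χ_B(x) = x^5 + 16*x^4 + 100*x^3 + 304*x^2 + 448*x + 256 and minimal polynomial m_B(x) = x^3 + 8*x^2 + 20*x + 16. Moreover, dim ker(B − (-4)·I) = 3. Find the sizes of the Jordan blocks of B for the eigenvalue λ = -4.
Block sizes for λ = -4: [1, 1, 1]

Step 1 — from the characteristic polynomial, algebraic multiplicity of λ = -4 is 3. From dim ker(B − (-4)·I) = 3, there are exactly 3 Jordan blocks for λ = -4.
Step 2 — from the minimal polynomial, the factor (x + 4) tells us the largest block for λ = -4 has size 1.
Step 3 — with total size 3, 3 blocks, and largest block 1, the block sizes (in nonincreasing order) are [1, 1, 1].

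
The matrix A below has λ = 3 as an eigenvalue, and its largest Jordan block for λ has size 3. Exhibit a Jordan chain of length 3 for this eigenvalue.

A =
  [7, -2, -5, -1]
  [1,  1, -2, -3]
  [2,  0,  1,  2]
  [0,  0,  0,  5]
A Jordan chain for λ = 3 of length 3:
v_1 = (4, -2, 4, 0)ᵀ
v_2 = (4, 1, 2, 0)ᵀ
v_3 = (1, 0, 0, 0)ᵀ

Let N = A − (3)·I. We want v_3 with N^3 v_3 = 0 but N^2 v_3 ≠ 0; then v_{j-1} := N · v_j for j = 3, …, 2.

Pick v_3 = (1, 0, 0, 0)ᵀ.
Then v_2 = N · v_3 = (4, 1, 2, 0)ᵀ.
Then v_1 = N · v_2 = (4, -2, 4, 0)ᵀ.

Sanity check: (A − (3)·I) v_1 = (0, 0, 0, 0)ᵀ = 0. ✓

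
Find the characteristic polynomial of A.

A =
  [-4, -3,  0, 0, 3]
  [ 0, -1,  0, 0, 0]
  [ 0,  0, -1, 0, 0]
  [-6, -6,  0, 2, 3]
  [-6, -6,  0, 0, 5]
x^5 - x^4 - 5*x^3 + x^2 + 8*x + 4

Expanding det(x·I − A) (e.g. by cofactor expansion or by noting that A is similar to its Jordan form J, which has the same characteristic polynomial as A) gives
  χ_A(x) = x^5 - x^4 - 5*x^3 + x^2 + 8*x + 4
which factors as (x - 2)^2*(x + 1)^3. The eigenvalues (with algebraic multiplicities) are λ = -1 with multiplicity 3, λ = 2 with multiplicity 2.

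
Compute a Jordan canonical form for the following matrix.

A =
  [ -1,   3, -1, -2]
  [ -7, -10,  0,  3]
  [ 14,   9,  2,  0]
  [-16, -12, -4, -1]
J_3(-3) ⊕ J_1(-1)

The characteristic polynomial is
  det(x·I − A) = x^4 + 10*x^3 + 36*x^2 + 54*x + 27 = (x + 1)*(x + 3)^3

Eigenvalues and multiplicities (the geometric multiplicity of λ is n − rank(A − λI), which equals the number of Jordan blocks for λ):
  λ = -3: algebraic multiplicity = 3, geometric multiplicity = 1
  λ = -1: algebraic multiplicity = 1, geometric multiplicity = 1

Determining the block sizes for each eigenvalue:
  λ = -3: one block (gm = 1), so the single block has size am = 3 → block sizes [3]
  λ = -1: one block (gm = 1), so the single block has size am = 1 → block sizes [1]

Assembling the blocks gives a Jordan form
J =
  [-3,  1,  0,  0]
  [ 0, -3,  1,  0]
  [ 0,  0, -3,  0]
  [ 0,  0,  0, -1]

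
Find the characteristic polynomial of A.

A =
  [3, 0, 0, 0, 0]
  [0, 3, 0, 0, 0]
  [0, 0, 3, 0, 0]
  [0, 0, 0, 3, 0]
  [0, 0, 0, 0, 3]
x^5 - 15*x^4 + 90*x^3 - 270*x^2 + 405*x - 243

Expanding det(x·I − A) (e.g. by cofactor expansion or by noting that A is similar to its Jordan form J, which has the same characteristic polynomial as A) gives
  χ_A(x) = x^5 - 15*x^4 + 90*x^3 - 270*x^2 + 405*x - 243
which factors as (x - 3)^5. The eigenvalues (with algebraic multiplicities) are λ = 3 with multiplicity 5.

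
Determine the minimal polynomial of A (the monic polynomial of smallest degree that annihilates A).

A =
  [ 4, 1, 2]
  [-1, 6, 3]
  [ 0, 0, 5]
x^3 - 15*x^2 + 75*x - 125

The characteristic polynomial is χ_A(x) = (x - 5)^3, so the eigenvalues are known. The minimal polynomial is
  m_A(x) = Π_λ (x − λ)^{k_λ}
where k_λ is the size of the *largest* Jordan block for λ (equivalently, the smallest k with (A − λI)^k v = 0 for every generalised eigenvector v of λ).

  λ = 5: largest Jordan block has size 3, contributing (x − 5)^3

So m_A(x) = (x - 5)^3 = x^3 - 15*x^2 + 75*x - 125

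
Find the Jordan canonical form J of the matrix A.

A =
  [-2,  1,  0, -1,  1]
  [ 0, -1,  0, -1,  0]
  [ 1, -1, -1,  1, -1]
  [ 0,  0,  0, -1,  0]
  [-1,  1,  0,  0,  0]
J_2(-1) ⊕ J_2(-1) ⊕ J_1(-1)

The characteristic polynomial is
  det(x·I − A) = x^5 + 5*x^4 + 10*x^3 + 10*x^2 + 5*x + 1 = (x + 1)^5

Eigenvalues and multiplicities (the geometric multiplicity of λ is n − rank(A − λI), which equals the number of Jordan blocks for λ):
  λ = -1: algebraic multiplicity = 5, geometric multiplicity = 3

Determining the block sizes for each eigenvalue:
  λ = -1: with am = 5 and gm = 3, the partition is not yet determined (e.g. several partitions of 5 into 3 parts exist). Let N = A − (-1)·I. Computing rank(N^1) = 2, rank(N^2) = 0; the number of blocks of size ≥ j is rank(N^{j−1}) − rank(N^j), giving [3, 2]. So we have 2 block(s) of size 2, 1 block(s) of size 1 → block sizes [2, 2, 1]

Assembling the blocks gives a Jordan form
J =
  [-1,  1,  0,  0,  0]
  [ 0, -1,  0,  0,  0]
  [ 0,  0, -1,  1,  0]
  [ 0,  0,  0, -1,  0]
  [ 0,  0,  0,  0, -1]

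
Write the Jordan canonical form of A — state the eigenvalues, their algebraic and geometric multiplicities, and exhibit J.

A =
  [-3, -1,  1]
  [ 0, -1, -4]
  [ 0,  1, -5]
J_3(-3)

The characteristic polynomial is
  det(x·I − A) = x^3 + 9*x^2 + 27*x + 27 = (x + 3)^3

Eigenvalues and multiplicities (the geometric multiplicity of λ is n − rank(A − λI), which equals the number of Jordan blocks for λ):
  λ = -3: algebraic multiplicity = 3, geometric multiplicity = 1

Determining the block sizes for each eigenvalue:
  λ = -3: one block (gm = 1), so the single block has size am = 3 → block sizes [3]

Assembling the blocks gives a Jordan form
J =
  [-3,  1,  0]
  [ 0, -3,  1]
  [ 0,  0, -3]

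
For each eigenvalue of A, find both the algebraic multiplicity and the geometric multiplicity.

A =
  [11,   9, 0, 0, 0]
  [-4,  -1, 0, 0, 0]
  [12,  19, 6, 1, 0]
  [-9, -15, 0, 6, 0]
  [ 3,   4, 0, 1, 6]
λ = 5: alg = 2, geom = 1; λ = 6: alg = 3, geom = 2

Step 1 — factor the characteristic polynomial to read off the algebraic multiplicities:
  χ_A(x) = (x - 6)^3*(x - 5)^2

Step 2 — compute geometric multiplicities via the rank-nullity identity g(λ) = n − rank(A − λI):
  rank(A − (5)·I) = 4, so dim ker(A − (5)·I) = n − 4 = 1
  rank(A − (6)·I) = 3, so dim ker(A − (6)·I) = n − 3 = 2

Summary:
  λ = 5: algebraic multiplicity = 2, geometric multiplicity = 1
  λ = 6: algebraic multiplicity = 3, geometric multiplicity = 2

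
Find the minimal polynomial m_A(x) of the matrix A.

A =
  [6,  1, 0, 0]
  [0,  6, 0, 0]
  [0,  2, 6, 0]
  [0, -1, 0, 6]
x^2 - 12*x + 36

The characteristic polynomial is χ_A(x) = (x - 6)^4, so the eigenvalues are known. The minimal polynomial is
  m_A(x) = Π_λ (x − λ)^{k_λ}
where k_λ is the size of the *largest* Jordan block for λ (equivalently, the smallest k with (A − λI)^k v = 0 for every generalised eigenvector v of λ).

  λ = 6: largest Jordan block has size 2, contributing (x − 6)^2

So m_A(x) = (x - 6)^2 = x^2 - 12*x + 36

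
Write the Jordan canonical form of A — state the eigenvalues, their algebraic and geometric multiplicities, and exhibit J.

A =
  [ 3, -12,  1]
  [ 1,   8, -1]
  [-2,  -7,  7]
J_3(6)

The characteristic polynomial is
  det(x·I − A) = x^3 - 18*x^2 + 108*x - 216 = (x - 6)^3

Eigenvalues and multiplicities (the geometric multiplicity of λ is n − rank(A − λI), which equals the number of Jordan blocks for λ):
  λ = 6: algebraic multiplicity = 3, geometric multiplicity = 1

Determining the block sizes for each eigenvalue:
  λ = 6: one block (gm = 1), so the single block has size am = 3 → block sizes [3]

Assembling the blocks gives a Jordan form
J =
  [6, 1, 0]
  [0, 6, 1]
  [0, 0, 6]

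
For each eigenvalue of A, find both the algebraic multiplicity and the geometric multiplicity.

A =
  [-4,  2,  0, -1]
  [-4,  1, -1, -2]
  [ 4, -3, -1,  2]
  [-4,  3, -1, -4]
λ = -2: alg = 4, geom = 2

Step 1 — factor the characteristic polynomial to read off the algebraic multiplicities:
  χ_A(x) = (x + 2)^4

Step 2 — compute geometric multiplicities via the rank-nullity identity g(λ) = n − rank(A − λI):
  rank(A − (-2)·I) = 2, so dim ker(A − (-2)·I) = n − 2 = 2

Summary:
  λ = -2: algebraic multiplicity = 4, geometric multiplicity = 2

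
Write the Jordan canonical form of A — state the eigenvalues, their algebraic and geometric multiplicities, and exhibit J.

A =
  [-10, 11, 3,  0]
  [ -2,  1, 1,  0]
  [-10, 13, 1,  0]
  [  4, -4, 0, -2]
J_1(-4) ⊕ J_2(-2) ⊕ J_1(-2)

The characteristic polynomial is
  det(x·I − A) = x^4 + 10*x^3 + 36*x^2 + 56*x + 32 = (x + 2)^3*(x + 4)

Eigenvalues and multiplicities (the geometric multiplicity of λ is n − rank(A − λI), which equals the number of Jordan blocks for λ):
  λ = -4: algebraic multiplicity = 1, geometric multiplicity = 1
  λ = -2: algebraic multiplicity = 3, geometric multiplicity = 2

Determining the block sizes for each eigenvalue:
  λ = -4: one block (gm = 1), so the single block has size am = 1 → block sizes [1]
  λ = -2: 2 blocks summing to 3 forces exactly one block of size 2 and the rest size 1 → block sizes [2, 1]

Assembling the blocks gives a Jordan form
J =
  [-4,  0,  0,  0]
  [ 0, -2,  1,  0]
  [ 0,  0, -2,  0]
  [ 0,  0,  0, -2]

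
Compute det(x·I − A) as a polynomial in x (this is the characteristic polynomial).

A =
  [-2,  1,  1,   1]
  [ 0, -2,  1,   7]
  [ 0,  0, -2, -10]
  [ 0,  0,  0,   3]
x^4 + 3*x^3 - 6*x^2 - 28*x - 24

Expanding det(x·I − A) (e.g. by cofactor expansion or by noting that A is similar to its Jordan form J, which has the same characteristic polynomial as A) gives
  χ_A(x) = x^4 + 3*x^3 - 6*x^2 - 28*x - 24
which factors as (x - 3)*(x + 2)^3. The eigenvalues (with algebraic multiplicities) are λ = -2 with multiplicity 3, λ = 3 with multiplicity 1.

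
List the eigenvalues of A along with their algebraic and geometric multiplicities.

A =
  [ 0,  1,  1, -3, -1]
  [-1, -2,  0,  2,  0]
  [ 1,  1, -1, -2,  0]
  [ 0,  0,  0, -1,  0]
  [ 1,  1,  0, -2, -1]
λ = -1: alg = 5, geom = 3

Step 1 — factor the characteristic polynomial to read off the algebraic multiplicities:
  χ_A(x) = (x + 1)^5

Step 2 — compute geometric multiplicities via the rank-nullity identity g(λ) = n − rank(A − λI):
  rank(A − (-1)·I) = 2, so dim ker(A − (-1)·I) = n − 2 = 3

Summary:
  λ = -1: algebraic multiplicity = 5, geometric multiplicity = 3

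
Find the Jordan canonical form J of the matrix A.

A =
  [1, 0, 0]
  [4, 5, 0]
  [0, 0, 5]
J_1(1) ⊕ J_1(5) ⊕ J_1(5)

The characteristic polynomial is
  det(x·I − A) = x^3 - 11*x^2 + 35*x - 25 = (x - 5)^2*(x - 1)

Eigenvalues and multiplicities (the geometric multiplicity of λ is n − rank(A − λI), which equals the number of Jordan blocks for λ):
  λ = 1: algebraic multiplicity = 1, geometric multiplicity = 1
  λ = 5: algebraic multiplicity = 2, geometric multiplicity = 2

Determining the block sizes for each eigenvalue:
  λ = 1: one block (gm = 1), so the single block has size am = 1 → block sizes [1]
  λ = 5: gm = am = 2, so every block has size 1 → block sizes [1, 1]

Assembling the blocks gives a Jordan form
J =
  [1, 0, 0]
  [0, 5, 0]
  [0, 0, 5]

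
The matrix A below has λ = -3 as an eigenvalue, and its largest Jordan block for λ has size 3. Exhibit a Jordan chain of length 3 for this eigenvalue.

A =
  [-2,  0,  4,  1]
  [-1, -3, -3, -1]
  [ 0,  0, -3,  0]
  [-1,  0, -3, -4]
A Jordan chain for λ = -3 of length 3:
v_1 = (1, -1, 0, -1)ᵀ
v_2 = (4, -3, 0, -3)ᵀ
v_3 = (0, 0, 1, 0)ᵀ

Let N = A − (-3)·I. We want v_3 with N^3 v_3 = 0 but N^2 v_3 ≠ 0; then v_{j-1} := N · v_j for j = 3, …, 2.

Pick v_3 = (0, 0, 1, 0)ᵀ.
Then v_2 = N · v_3 = (4, -3, 0, -3)ᵀ.
Then v_1 = N · v_2 = (1, -1, 0, -1)ᵀ.

Sanity check: (A − (-3)·I) v_1 = (0, 0, 0, 0)ᵀ = 0. ✓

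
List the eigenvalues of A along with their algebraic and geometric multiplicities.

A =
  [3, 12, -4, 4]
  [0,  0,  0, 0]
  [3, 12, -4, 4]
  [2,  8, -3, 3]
λ = 0: alg = 2, geom = 2; λ = 1: alg = 2, geom = 1

Step 1 — factor the characteristic polynomial to read off the algebraic multiplicities:
  χ_A(x) = x^2*(x - 1)^2

Step 2 — compute geometric multiplicities via the rank-nullity identity g(λ) = n − rank(A − λI):
  rank(A − (0)·I) = 2, so dim ker(A − (0)·I) = n − 2 = 2
  rank(A − (1)·I) = 3, so dim ker(A − (1)·I) = n − 3 = 1

Summary:
  λ = 0: algebraic multiplicity = 2, geometric multiplicity = 2
  λ = 1: algebraic multiplicity = 2, geometric multiplicity = 1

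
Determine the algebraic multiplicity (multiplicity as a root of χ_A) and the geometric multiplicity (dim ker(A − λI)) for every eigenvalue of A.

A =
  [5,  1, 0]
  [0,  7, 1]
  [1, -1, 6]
λ = 6: alg = 3, geom = 1

Step 1 — factor the characteristic polynomial to read off the algebraic multiplicities:
  χ_A(x) = (x - 6)^3

Step 2 — compute geometric multiplicities via the rank-nullity identity g(λ) = n − rank(A − λI):
  rank(A − (6)·I) = 2, so dim ker(A − (6)·I) = n − 2 = 1

Summary:
  λ = 6: algebraic multiplicity = 3, geometric multiplicity = 1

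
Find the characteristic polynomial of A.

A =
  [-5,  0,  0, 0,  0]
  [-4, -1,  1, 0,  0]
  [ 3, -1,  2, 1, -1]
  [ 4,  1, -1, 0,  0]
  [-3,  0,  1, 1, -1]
x^5 + 5*x^4

Expanding det(x·I − A) (e.g. by cofactor expansion or by noting that A is similar to its Jordan form J, which has the same characteristic polynomial as A) gives
  χ_A(x) = x^5 + 5*x^4
which factors as x^4*(x + 5). The eigenvalues (with algebraic multiplicities) are λ = -5 with multiplicity 1, λ = 0 with multiplicity 4.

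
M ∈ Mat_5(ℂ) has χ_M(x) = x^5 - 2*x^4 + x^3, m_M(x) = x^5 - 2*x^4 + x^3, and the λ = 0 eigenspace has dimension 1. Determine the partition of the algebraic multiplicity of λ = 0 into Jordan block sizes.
Block sizes for λ = 0: [3]

Step 1 — from the characteristic polynomial, algebraic multiplicity of λ = 0 is 3. From dim ker(M − (0)·I) = 1, there are exactly 1 Jordan blocks for λ = 0.
Step 2 — from the minimal polynomial, the factor (x − 0)^3 tells us the largest block for λ = 0 has size 3.
Step 3 — with total size 3, 1 blocks, and largest block 3, the block sizes (in nonincreasing order) are [3].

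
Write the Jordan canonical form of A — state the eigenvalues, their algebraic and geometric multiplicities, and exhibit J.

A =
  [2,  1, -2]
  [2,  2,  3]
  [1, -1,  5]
J_3(3)

The characteristic polynomial is
  det(x·I − A) = x^3 - 9*x^2 + 27*x - 27 = (x - 3)^3

Eigenvalues and multiplicities (the geometric multiplicity of λ is n − rank(A − λI), which equals the number of Jordan blocks for λ):
  λ = 3: algebraic multiplicity = 3, geometric multiplicity = 1

Determining the block sizes for each eigenvalue:
  λ = 3: one block (gm = 1), so the single block has size am = 3 → block sizes [3]

Assembling the blocks gives a Jordan form
J =
  [3, 1, 0]
  [0, 3, 1]
  [0, 0, 3]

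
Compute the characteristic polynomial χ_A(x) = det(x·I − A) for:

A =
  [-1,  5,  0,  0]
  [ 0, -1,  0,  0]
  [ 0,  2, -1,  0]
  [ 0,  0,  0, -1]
x^4 + 4*x^3 + 6*x^2 + 4*x + 1

Expanding det(x·I − A) (e.g. by cofactor expansion or by noting that A is similar to its Jordan form J, which has the same characteristic polynomial as A) gives
  χ_A(x) = x^4 + 4*x^3 + 6*x^2 + 4*x + 1
which factors as (x + 1)^4. The eigenvalues (with algebraic multiplicities) are λ = -1 with multiplicity 4.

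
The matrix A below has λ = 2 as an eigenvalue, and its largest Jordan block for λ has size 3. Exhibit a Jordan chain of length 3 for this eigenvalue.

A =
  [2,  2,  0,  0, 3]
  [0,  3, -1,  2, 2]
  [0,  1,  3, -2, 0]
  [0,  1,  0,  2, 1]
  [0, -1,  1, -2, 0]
A Jordan chain for λ = 2 of length 3:
v_1 = (-1, 0, 0, 0, 0)ᵀ
v_2 = (2, 1, 1, 1, -1)ᵀ
v_3 = (0, 1, 0, 0, 0)ᵀ

Let N = A − (2)·I. We want v_3 with N^3 v_3 = 0 but N^2 v_3 ≠ 0; then v_{j-1} := N · v_j for j = 3, …, 2.

Pick v_3 = (0, 1, 0, 0, 0)ᵀ.
Then v_2 = N · v_3 = (2, 1, 1, 1, -1)ᵀ.
Then v_1 = N · v_2 = (-1, 0, 0, 0, 0)ᵀ.

Sanity check: (A − (2)·I) v_1 = (0, 0, 0, 0, 0)ᵀ = 0. ✓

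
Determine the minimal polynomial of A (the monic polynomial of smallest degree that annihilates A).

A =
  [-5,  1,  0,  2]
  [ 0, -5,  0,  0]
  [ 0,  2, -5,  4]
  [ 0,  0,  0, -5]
x^2 + 10*x + 25

The characteristic polynomial is χ_A(x) = (x + 5)^4, so the eigenvalues are known. The minimal polynomial is
  m_A(x) = Π_λ (x − λ)^{k_λ}
where k_λ is the size of the *largest* Jordan block for λ (equivalently, the smallest k with (A − λI)^k v = 0 for every generalised eigenvector v of λ).

  λ = -5: largest Jordan block has size 2, contributing (x + 5)^2

So m_A(x) = (x + 5)^2 = x^2 + 10*x + 25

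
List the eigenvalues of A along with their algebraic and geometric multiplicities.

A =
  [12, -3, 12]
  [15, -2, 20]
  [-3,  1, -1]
λ = 3: alg = 3, geom = 2

Step 1 — factor the characteristic polynomial to read off the algebraic multiplicities:
  χ_A(x) = (x - 3)^3

Step 2 — compute geometric multiplicities via the rank-nullity identity g(λ) = n − rank(A − λI):
  rank(A − (3)·I) = 1, so dim ker(A − (3)·I) = n − 1 = 2

Summary:
  λ = 3: algebraic multiplicity = 3, geometric multiplicity = 2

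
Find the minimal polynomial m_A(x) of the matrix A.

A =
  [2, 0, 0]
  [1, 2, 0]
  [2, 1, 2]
x^3 - 6*x^2 + 12*x - 8

The characteristic polynomial is χ_A(x) = (x - 2)^3, so the eigenvalues are known. The minimal polynomial is
  m_A(x) = Π_λ (x − λ)^{k_λ}
where k_λ is the size of the *largest* Jordan block for λ (equivalently, the smallest k with (A − λI)^k v = 0 for every generalised eigenvector v of λ).

  λ = 2: largest Jordan block has size 3, contributing (x − 2)^3

So m_A(x) = (x - 2)^3 = x^3 - 6*x^2 + 12*x - 8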